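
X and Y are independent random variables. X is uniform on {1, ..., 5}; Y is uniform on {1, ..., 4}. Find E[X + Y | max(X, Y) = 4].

Outcomes with max(X, Y) = 4: (1,4), (2,4), (3,4), (4,1), (4,2), (4,3), (4,4), each with probability 1/20.
E[X + Y | max(X, Y) = 4] = (5 + 6 + 7 + 5 + 6 + 7 + 8) / 7 = 44/7.

44/7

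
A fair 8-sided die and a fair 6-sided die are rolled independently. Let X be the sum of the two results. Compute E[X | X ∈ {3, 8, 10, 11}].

148/17

P(X ∈ {3, 8, 10, 11}) = 17/48.
Σ over the event: 3·1/24 + 8·1/8 + 10·5/48 + 11·1/12 = 37/12.
E[X | X ∈ {3, 8, 10, 11}] = (37/12) / (17/48) = 148/17.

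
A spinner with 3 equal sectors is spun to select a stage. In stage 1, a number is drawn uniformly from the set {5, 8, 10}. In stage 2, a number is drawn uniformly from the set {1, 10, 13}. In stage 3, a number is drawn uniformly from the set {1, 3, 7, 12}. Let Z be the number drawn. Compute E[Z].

257/36

E[Z | stage 1] = (5+8+10)/3 = 23/3.
E[Z | stage 2] = (1+10+13)/3 = 8.
E[Z | stage 3] = (1+3+7+12)/4 = 23/4.
By the law of total expectation,
E[Z] = (1/3)·(23/3) + (1/3)·(8) + (1/3)·(23/4) = 257/36.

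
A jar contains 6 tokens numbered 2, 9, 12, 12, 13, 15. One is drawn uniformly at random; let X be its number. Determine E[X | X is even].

P(X is even) = 1/2.
Σ over the event: 2·1/6 + 12·1/3 = 13/3.
E[X | X is even] = (13/3) / (1/2) = 26/3.

26/3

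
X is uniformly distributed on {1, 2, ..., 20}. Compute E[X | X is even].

11

Given X is even, X is equally likely to be any of {2, 4, 6, 8, 10, 12, 14, 16, 18, 20}.
E[X | X is even] = (2 + 4 + 6 + 8 + 10 + 12 + 14 + 16 + 18 + 20) / 10 = 11.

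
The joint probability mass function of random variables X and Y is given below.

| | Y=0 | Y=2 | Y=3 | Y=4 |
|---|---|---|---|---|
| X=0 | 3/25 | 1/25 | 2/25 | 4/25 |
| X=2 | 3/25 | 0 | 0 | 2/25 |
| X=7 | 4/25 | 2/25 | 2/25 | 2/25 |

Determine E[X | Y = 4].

9/4

P(Y = 4) = 8/25.
Summing X·P(X=x,Y=y) over the conditioning event gives 18/25.
E[X | Y = 4] = (18/25) / (8/25) = 9/4.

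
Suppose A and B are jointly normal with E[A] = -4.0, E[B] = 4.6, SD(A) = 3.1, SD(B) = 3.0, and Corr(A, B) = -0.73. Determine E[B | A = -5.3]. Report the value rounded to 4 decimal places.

5.5184

E[B | A=x] = μ_B + ρ(σ_B/σ_A)(x − μ_A) for jointly normal variables.
E[B | A=-5.3] = 4.6 + (-0.73)·(3.0/3.1)·(-5.3 − (-4.0)) = 4.6 + (-0.70645)·(-1.3) = 5.5184.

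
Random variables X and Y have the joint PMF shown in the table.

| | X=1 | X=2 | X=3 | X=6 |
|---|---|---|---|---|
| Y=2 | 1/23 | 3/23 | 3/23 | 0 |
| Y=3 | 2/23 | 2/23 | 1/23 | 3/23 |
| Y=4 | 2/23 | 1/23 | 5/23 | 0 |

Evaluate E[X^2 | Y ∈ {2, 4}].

P(Y ∈ {2, 4}) = 15/23.
Summing X^2·P(X=x,Y=y) over the conditioning event gives 91/23.
E[X^2 | Y ∈ {2, 4}] = (91/23) / (15/23) = 91/15.

91/15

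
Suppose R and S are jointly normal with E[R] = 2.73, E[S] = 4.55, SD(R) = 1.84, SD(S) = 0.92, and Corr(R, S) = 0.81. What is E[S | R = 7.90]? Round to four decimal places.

The regression of S on R has slope ρ·σ_S/σ_R and passes through (μ_R, μ_S).
E[S | R=7.90] = 4.55 + (0.81)·(0.92/1.84)·(7.90 − (2.73)) = 4.55 + (0.405)·(5.17) = 6.6439.

6.6439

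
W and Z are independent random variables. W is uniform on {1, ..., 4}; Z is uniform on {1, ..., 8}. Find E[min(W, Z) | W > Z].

5/3

P(W > Z) = 3/16.
Summing min(W,Z)·P(x,y) over outcomes with W > Z gives 5/16.
E[min(W, Z) | W > Z] = (5/16) / (3/16) = 5/3.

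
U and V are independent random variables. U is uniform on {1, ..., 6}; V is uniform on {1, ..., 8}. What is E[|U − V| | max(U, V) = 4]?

12/7

Outcomes with max(U, V) = 4: (1,4), (2,4), (3,4), (4,1), (4,2), (4,3), (4,4), each with probability 1/48.
E[|U − V| | max(U, V) = 4] = (3 + 2 + 1 + 3 + 2 + 1 + 0) / 7 = 12/7.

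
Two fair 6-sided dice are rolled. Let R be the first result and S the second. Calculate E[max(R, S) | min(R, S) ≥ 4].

49/9

Outcomes with min(R, S) ≥ 4: (4,4), (4,5), (4,6), (5,4), (5,5), (5,6), (6,4), (6,5), (6,6), each with probability 1/36.
E[max(R, S) | min(R, S) ≥ 4] = (4 + 5 + 6 + 5 + 5 + 6 + 6 + 6 + 6) / 9 = 49/9.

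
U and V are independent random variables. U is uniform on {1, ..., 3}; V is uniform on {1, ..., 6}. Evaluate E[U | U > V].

Outcomes with U > V: (2,1), (3,1), (3,2), each with probability 1/18.
E[U | U > V] = (2 + 3 + 3) / 3 = 8/3.

8/3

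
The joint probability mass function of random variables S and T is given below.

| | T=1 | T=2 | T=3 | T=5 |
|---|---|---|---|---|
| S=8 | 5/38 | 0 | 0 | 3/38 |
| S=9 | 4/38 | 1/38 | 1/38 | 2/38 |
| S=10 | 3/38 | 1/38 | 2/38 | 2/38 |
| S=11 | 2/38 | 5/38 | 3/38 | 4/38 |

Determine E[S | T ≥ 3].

168/17

P(T ≥ 3) = 17/38.
Σ S·P over the event = 8·(3/38) + 9·(1/38) + 9·(2/38) + 10·(2/38) + 10·(2/38) + 11·(3/38) + 11·(4/38) = 84/19.
E[S | T ≥ 3] = (84/19) / (17/38) = 168/17.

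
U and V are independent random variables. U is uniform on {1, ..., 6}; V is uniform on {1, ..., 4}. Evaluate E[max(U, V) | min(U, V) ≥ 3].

37/8

P(min(U, V) ≥ 3) = 1/3.
Summing max(U,V)·P(x,y) over outcomes with min(U, V) ≥ 3 gives 37/24.
E[max(U, V) | min(U, V) ≥ 3] = (37/24) / (1/3) = 37/8.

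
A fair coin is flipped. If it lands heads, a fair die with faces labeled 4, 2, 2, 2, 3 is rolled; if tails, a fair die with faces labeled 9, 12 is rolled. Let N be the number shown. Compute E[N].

E[N | heads] = (4+2+2+2+3)/5 = 13/5.
E[N | tails] = (9+12)/2 = 21/2.
E[N] = (1/2)·(13/5) + (1/2)·(21/2) = 131/20.

131/20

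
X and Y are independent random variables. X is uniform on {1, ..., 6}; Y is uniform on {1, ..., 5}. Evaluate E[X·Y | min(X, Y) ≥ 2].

14

P(min(X, Y) ≥ 2) = 2/3.
Summing XY·P(x,y) over outcomes with min(X, Y) ≥ 2 gives 28/3.
E[X·Y | min(X, Y) ≥ 2] = (28/3) / (2/3) = 14.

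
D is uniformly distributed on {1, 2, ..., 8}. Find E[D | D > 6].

Given D > 6, D is equally likely to be any of {7, 8}.
E[D | D > 6] = (7 + 8) / 2 = 15/2.

15/2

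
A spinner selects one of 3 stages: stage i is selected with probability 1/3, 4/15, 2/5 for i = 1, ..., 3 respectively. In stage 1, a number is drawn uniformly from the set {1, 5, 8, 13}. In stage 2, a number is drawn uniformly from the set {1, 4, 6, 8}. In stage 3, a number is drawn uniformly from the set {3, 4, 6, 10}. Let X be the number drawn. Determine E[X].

E[X | stage 1] = (1+5+8+13)/4 = 27/4.
E[X | stage 2] = (1+4+6+8)/4 = 19/4.
E[X | stage 3] = (3+4+6+10)/4 = 23/4.
E[X] = (1/3)·(27/4) + (4/15)·(19/4) + (2/5)·(23/4) = 349/60.

349/60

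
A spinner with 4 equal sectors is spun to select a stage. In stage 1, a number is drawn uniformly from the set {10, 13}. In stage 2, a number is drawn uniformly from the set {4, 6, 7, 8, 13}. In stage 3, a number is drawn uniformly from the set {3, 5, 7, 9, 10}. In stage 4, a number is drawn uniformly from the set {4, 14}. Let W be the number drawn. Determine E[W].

E[W | stage 1] = (10+13)/2 = 23/2.
E[W | stage 2] = (4+6+7+8+13)/5 = 38/5.
E[W | stage 3] = (3+5+7+9+10)/5 = 34/5.
E[W | stage 4] = (4+14)/2 = 9.
By the law of total expectation,
E[W] = (1/4)·(23/2) + (1/4)·(38/5) + (1/4)·(34/5) + (1/4)·(9) = 349/40.

349/40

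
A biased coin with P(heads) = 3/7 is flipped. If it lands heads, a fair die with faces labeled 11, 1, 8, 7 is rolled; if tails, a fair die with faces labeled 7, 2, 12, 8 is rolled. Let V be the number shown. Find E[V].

197/28

E[V | heads] = (11+1+8+7)/4 = 27/4.
E[V | tails] = (7+2+12+8)/4 = 29/4.
By the law of total expectation,
E[V] = (3/7)·(27/4) + (4/7)·(29/4) = 197/28.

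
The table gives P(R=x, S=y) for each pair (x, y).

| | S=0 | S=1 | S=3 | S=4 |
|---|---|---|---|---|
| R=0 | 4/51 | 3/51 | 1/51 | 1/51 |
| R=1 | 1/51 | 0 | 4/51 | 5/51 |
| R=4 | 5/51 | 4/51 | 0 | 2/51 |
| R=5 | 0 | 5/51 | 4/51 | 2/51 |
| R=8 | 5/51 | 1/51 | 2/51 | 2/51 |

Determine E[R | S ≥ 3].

P(S ≥ 3) = 23/51.
Summing R·P(R=x,S=y) over the conditioning event gives 79/51.
E[R | S ≥ 3] = (79/51) / (23/51) = 79/23.

79/23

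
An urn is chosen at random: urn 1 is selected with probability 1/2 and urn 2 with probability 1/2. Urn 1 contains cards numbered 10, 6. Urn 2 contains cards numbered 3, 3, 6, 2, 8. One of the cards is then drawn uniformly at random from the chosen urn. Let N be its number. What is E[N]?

E[N | urn 1] = (10+6)/2 = 8.
E[N | urn 2] = (3+3+6+2+8)/5 = 22/5.
By the law of total expectation,
E[N] = (1/2)·(8) + (1/2)·(22/5) = 31/5.

31/5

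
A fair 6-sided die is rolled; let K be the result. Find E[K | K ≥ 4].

Given K ≥ 4, K is equally likely to be any of {4, 5, 6}.
E[K | K ≥ 4] = (4 + 5 + 6) / 3 = 5.

5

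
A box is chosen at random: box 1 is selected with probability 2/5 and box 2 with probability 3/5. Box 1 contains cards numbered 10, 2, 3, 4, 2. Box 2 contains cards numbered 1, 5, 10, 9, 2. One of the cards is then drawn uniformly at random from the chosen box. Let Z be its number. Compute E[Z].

E[Z | box 1] = (10+2+3+4+2)/5 = 21/5.
E[Z | box 2] = (1+5+10+9+2)/5 = 27/5.
E[Z] = (2/5)·(21/5) + (3/5)·(27/5) = 123/25.

123/25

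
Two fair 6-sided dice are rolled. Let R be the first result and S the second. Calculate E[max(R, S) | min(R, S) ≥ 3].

P(min(R, S) ≥ 3) = 4/9.
Summing max(R,S)·P(x,y) over outcomes with min(R, S) ≥ 3 gives 41/18.
E[max(R, S) | min(R, S) ≥ 3] = (41/18) / (4/9) = 41/8.

41/8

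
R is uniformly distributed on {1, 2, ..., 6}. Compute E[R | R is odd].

3

Given R is odd, R is equally likely to be any of {1, 3, 5}.
E[R | R is odd] = (1 + 3 + 5) / 3 = 3.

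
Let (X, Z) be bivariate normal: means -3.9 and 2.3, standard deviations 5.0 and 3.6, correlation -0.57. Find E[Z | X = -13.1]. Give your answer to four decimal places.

The regression of Z on X has slope ρ·σ_Z/σ_X and passes through (μ_X, μ_Z).
E[Z | X=-13.1] = 2.3 + (-0.57)·(3.6/5.0)·(-13.1 − (-3.9)) = 2.3 + (-0.4104)·(-9.2) = 6.0757.

6.0757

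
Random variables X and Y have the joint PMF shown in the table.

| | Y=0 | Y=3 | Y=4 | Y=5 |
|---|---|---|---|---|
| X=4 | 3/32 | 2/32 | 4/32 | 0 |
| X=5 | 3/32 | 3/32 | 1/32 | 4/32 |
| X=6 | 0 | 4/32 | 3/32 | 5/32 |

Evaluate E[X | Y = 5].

50/9

P(Y = 5) = 9/32.
Σ X·P over the event = 5·(4/32) + 6·(5/32) = 25/16.
E[X | Y = 5] = (25/16) / (9/32) = 50/9.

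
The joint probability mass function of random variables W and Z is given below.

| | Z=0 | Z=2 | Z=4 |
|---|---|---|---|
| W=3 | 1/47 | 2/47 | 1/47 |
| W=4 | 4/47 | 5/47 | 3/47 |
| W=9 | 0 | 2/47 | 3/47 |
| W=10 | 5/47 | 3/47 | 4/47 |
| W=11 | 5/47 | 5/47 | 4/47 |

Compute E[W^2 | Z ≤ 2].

2343/32

P(Z ≤ 2) = 32/47.
Summing W^2·P(W=x,Z=y) over the conditioning event gives 2343/47.
E[W^2 | Z ≤ 2] = (2343/47) / (32/47) = 2343/32.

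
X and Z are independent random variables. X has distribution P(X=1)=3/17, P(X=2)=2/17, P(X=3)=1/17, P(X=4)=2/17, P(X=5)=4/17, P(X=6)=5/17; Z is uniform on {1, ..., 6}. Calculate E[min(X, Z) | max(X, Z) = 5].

P(max(X, Z) = 5) = 14/51.
Summing min(X,Z)·P(x,y) over outcomes with max(X, Z) = 5 gives 13/17.
E[min(X, Z) | max(X, Z) = 5] = (13/17) / (14/51) = 39/14.

39/14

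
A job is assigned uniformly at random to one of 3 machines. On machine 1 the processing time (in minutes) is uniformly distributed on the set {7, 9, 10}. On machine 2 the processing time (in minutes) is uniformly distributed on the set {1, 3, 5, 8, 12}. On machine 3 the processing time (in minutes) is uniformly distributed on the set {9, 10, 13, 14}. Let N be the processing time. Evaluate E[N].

E[N | machine 1] = (7+9+10)/3 = 26/3.
E[N | machine 2] = (1+3+5+8+12)/5 = 29/5.
E[N | machine 3] = (9+10+13+14)/4 = 23/2.
By the law of total expectation,
E[N] = (1/3)·(26/3) + (1/3)·(29/5) + (1/3)·(23/2) = 779/90.

779/90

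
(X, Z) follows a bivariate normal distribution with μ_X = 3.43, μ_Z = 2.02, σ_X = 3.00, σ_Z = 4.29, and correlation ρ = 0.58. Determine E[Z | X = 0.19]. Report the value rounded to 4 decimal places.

-0.6673

For a bivariate normal, E[Z | X=x] = μ_Z + ρ·(σ_Z/σ_X)·(x − μ_X).
E[Z | X=0.19] = 2.02 + (0.58)·(4.29/3.00)·(0.19 − (3.43)) = 2.02 + (0.8294)·(-3.24) = -0.6673.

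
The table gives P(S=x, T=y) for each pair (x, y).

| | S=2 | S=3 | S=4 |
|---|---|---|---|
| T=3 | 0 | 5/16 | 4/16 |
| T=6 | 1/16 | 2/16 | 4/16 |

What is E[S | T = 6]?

24/7

P(T = 6) = 7/16.
Σ S·P over the event = 2·(1/16) + 3·(2/16) + 4·(4/16) = 3/2.
E[S | T = 6] = (3/2) / (7/16) = 24/7.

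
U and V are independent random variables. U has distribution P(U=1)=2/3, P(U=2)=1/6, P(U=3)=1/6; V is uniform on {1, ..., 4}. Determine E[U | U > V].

P(U > V) = 1/8.
Summing U·P(x,y) over outcomes with U > V gives 1/3.
E[U | U > V] = (1/3) / (1/8) = 8/3.

8/3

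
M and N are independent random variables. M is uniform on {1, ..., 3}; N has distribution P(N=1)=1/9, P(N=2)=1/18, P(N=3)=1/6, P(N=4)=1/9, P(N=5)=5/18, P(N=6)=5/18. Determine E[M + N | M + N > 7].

P(M + N > 7) = 5/18.
Summing (M+N)·P(x,y) over outcomes with M + N > 7 gives 125/54.
E[M + N | M + N > 7] = (125/54) / (5/18) = 25/3.

25/3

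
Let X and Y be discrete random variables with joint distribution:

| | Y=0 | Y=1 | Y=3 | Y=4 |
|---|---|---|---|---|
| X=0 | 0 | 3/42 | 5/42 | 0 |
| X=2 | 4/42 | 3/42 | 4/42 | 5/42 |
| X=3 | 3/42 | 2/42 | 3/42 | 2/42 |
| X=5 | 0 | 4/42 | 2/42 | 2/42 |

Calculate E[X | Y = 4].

26/9

P(Y = 4) = 3/14.
Summing X·P(X=x,Y=y) over the conditioning event gives 13/21.
E[X | Y = 4] = (13/21) / (3/14) = 26/9.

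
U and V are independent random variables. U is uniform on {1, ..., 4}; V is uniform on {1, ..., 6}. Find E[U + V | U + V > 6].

8

Outcomes with U + V > 6: (1,6), (2,5), (2,6), (3,4), (3,5), (3,6), (4,3), (4,4), (4,5), (4,6), each with probability 1/24.
E[U + V | U + V > 6] = (7 + 7 + 8 + 7 + 8 + 9 + 7 + 8 + 9 + 10) / 10 = 8.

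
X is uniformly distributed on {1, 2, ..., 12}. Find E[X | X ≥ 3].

Given X ≥ 3, X is equally likely to be any of {3, 4, 5, 6, 7, 8, 9, 10, 11, 12}.
E[X | X ≥ 3] = (3 + 4 + 5 + 6 + 7 + 8 + 9 + 10 + 11 + 12) / 10 = 15/2.

15/2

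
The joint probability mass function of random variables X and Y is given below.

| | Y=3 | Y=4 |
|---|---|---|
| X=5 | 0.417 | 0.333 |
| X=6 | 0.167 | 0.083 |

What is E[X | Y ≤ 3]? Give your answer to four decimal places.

P(Y ≤ 3) = 0.584.
Σ X·P over the event = 5·(0.417) + 6·(0.167) = 3.087.
E[X | Y ≤ 3] = (3.087) / (0.584) = 5.2860.

5.2860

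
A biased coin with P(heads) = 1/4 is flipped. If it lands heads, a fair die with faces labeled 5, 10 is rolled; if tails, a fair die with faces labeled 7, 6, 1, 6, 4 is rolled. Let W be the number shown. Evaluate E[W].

219/40

E[W | heads] = (5+10)/2 = 15/2.
E[W | tails] = (7+6+1+6+4)/5 = 24/5.
By the law of total expectation,
E[W] = (1/4)·(15/2) + (3/4)·(24/5) = 219/40.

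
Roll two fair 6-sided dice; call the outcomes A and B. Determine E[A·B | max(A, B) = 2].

8/3

Outcomes with max(A, B) = 2: (1,2), (2,1), (2,2), each with probability 1/36.
E[A·B | max(A, B) = 2] = (2 + 2 + 4) / 3 = 8/3.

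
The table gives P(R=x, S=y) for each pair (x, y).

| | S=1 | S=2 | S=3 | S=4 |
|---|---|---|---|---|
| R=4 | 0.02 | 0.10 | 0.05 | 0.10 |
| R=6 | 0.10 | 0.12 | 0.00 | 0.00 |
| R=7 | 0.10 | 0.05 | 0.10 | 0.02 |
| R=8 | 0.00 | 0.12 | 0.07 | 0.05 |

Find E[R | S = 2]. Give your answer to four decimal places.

P(S = 2) = 0.39.
Summing R·P(R=x,S=y) over the conditioning event gives 2.43.
E[R | S = 2] = (2.43) / (0.39) = 6.2308.

6.2308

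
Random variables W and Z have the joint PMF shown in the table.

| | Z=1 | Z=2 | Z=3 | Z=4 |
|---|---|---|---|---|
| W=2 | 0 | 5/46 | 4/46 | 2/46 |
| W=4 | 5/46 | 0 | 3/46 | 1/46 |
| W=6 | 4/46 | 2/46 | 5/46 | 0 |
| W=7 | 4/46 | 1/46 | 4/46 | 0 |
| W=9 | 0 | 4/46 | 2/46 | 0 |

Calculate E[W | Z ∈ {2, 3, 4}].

169/33

P(Z ∈ {2, 3, 4}) = 33/46.
Summing W·P(W=x,Z=y) over the conditioning event gives 169/46.
E[W | Z ∈ {2, 3, 4}] = (169/46) / (33/46) = 169/33.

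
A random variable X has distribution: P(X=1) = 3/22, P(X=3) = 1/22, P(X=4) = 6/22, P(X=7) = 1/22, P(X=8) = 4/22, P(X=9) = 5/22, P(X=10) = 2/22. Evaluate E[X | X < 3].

P(X < 3) = 3/22.
Σ over the event: 1·3/22 = 3/22.
E[X | X < 3] = (3/22) / (3/22) = 1.

1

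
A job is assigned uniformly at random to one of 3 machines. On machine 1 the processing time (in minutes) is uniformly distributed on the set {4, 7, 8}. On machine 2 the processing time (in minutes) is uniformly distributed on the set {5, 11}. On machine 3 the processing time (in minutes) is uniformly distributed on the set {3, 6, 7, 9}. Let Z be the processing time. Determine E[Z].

E[Z | machine 1] = (4+7+8)/3 = 19/3.
E[Z | machine 2] = (5+11)/2 = 8.
E[Z | machine 3] = (3+6+7+9)/4 = 25/4.
By the law of total expectation,
E[Z] = (1/3)·(19/3) + (1/3)·(8) + (1/3)·(25/4) = 247/36.

247/36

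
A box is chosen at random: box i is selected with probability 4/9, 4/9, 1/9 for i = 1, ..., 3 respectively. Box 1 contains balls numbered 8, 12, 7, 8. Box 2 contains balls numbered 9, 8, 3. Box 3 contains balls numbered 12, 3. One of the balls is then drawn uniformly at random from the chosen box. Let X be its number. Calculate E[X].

E[X | box 1] = (8+12+7+8)/4 = 35/4.
E[X | box 2] = (9+8+3)/3 = 20/3.
E[X | box 3] = (12+3)/2 = 15/2.
By the law of total expectation,
E[X] = (4/9)·(35/4) + (4/9)·(20/3) + (1/9)·(15/2) = 415/54.

415/54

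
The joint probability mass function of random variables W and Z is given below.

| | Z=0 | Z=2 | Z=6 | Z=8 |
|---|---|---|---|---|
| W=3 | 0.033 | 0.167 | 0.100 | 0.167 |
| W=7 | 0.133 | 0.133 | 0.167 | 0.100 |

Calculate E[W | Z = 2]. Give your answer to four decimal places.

4.7733

P(Z = 2) = 0.300.
Summing W·P(W=x,Z=y) over the conditioning event gives 1.432.
E[W | Z = 2] = (1.432) / (0.300) = 4.7733.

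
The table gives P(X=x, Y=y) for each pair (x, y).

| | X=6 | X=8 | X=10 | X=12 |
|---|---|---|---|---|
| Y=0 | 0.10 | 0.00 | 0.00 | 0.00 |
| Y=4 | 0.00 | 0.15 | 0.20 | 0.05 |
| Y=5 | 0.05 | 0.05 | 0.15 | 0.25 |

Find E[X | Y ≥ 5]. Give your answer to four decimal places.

10.4000

P(Y ≥ 5) = 0.50.
Σ X·P over the event = 6·(0.05) + 8·(0.05) + 10·(0.15) + 12·(0.25) = 5.20.
E[X | Y ≥ 5] = (5.20) / (0.50) = 10.4000.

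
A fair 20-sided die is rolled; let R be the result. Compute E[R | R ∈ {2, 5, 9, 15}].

31/4

P(R ∈ {2, 5, 9, 15}) = 1/5.
Σ over the event: 2·1/20 + 5·1/20 + 9·1/20 + 15·1/20 = 31/20.
E[R | R ∈ {2, 5, 9, 15}] = (31/20) / (1/5) = 31/4.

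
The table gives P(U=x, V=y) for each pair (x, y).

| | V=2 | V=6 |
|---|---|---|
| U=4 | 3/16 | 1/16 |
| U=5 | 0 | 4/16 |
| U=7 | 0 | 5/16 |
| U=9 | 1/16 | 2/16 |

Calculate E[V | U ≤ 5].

9/2

P(U ≤ 5) = 1/2.
Σ V·P over the event = 2·(3/16) + 6·(1/16) + 6·(4/16) = 9/4.
E[V | U ≤ 5] = (9/4) / (1/2) = 9/2.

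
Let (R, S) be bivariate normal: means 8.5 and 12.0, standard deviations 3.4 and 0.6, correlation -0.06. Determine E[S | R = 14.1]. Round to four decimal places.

11.9407

E[S | R=x] = μ_S + ρ(σ_S/σ_R)(x − μ_R) for jointly normal variables.
E[S | R=14.1] = 12.0 + (-0.06)·(0.6/3.4)·(14.1 − (8.5)) = 12.0 + (-0.010588)·(5.6) = 11.9407.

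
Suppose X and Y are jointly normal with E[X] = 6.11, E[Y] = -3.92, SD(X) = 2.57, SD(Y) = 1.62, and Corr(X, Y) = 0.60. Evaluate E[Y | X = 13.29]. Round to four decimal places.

For a bivariate normal, E[Y | X=x] = μ_Y + ρ·(σ_Y/σ_X)·(x − μ_X).
E[Y | X=13.29] = -3.92 + (0.60)·(1.62/2.57)·(13.29 − (6.11)) = -3.92 + (0.37821)·(7.18) = -1.2045.

-1.2045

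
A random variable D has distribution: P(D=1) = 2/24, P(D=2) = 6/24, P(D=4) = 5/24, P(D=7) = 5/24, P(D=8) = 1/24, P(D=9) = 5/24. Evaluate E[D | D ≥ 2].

60/11

P(D ≥ 2) = 11/12.
Σ over the event: 2·1/4 + 4·5/24 + 7·5/24 + 8·1/24 + 9·5/24 = 5.
E[D | D ≥ 2] = (5) / (11/12) = 60/11.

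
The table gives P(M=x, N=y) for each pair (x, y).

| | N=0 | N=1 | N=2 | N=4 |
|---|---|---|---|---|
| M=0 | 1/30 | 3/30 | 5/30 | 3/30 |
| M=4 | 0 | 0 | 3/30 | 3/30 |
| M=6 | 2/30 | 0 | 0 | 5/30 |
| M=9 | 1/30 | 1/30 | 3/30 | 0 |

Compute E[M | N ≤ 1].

P(N ≤ 1) = 4/15.
Σ M·P over the event = 0·(1/30) + 0·(3/30) + 6·(2/30) + 9·(1/30) + 9·(1/30) = 1.
E[M | N ≤ 1] = (1) / (4/15) = 15/4.

15/4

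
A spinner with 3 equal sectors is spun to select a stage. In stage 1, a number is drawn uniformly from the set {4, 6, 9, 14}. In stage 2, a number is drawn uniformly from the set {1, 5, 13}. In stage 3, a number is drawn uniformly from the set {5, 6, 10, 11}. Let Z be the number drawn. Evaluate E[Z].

E[Z | stage 1] = (4+6+9+14)/4 = 33/4.
E[Z | stage 2] = (1+5+13)/3 = 19/3.
E[Z | stage 3] = (5+6+10+11)/4 = 8.
By the law of total expectation,
E[Z] = (1/3)·(33/4) + (1/3)·(19/3) + (1/3)·(8) = 271/36.

271/36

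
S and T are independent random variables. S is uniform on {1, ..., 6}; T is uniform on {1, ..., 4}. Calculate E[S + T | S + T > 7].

Outcomes with S + T > 7: (4,4), (5,3), (5,4), (6,2), (6,3), (6,4), each with probability 1/24.
E[S + T | S + T > 7] = (8 + 8 + 9 + 8 + 9 + 10) / 6 = 26/3.

26/3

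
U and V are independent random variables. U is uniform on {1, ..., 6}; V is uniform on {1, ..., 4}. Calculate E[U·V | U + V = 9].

19

P(U + V = 9) = 1/12.
Summing UV·P(x,y) over outcomes with U + V = 9 gives 19/12.
E[U·V | U + V = 9] = (19/12) / (1/12) = 19.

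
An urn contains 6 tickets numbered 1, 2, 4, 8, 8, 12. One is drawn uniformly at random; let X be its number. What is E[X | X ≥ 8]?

28/3

P(X ≥ 8) = 1/2.
Σ over the event: 8·1/3 + 12·1/6 = 14/3.
E[X | X ≥ 8] = (14/3) / (1/2) = 28/3.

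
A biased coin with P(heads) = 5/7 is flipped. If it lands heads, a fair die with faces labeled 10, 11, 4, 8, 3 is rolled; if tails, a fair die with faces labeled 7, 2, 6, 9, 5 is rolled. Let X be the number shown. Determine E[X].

E[X | heads] = (10+11+4+8+3)/5 = 36/5.
E[X | tails] = (7+2+6+9+5)/5 = 29/5.
By the law of total expectation,
E[X] = (5/7)·(36/5) + (2/7)·(29/5) = 34/5.

34/5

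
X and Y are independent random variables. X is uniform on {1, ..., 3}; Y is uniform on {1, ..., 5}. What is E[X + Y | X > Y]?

4

Outcomes with X > Y: (2,1), (3,1), (3,2), each with probability 1/15.
E[X + Y | X > Y] = (3 + 4 + 5) / 3 = 4.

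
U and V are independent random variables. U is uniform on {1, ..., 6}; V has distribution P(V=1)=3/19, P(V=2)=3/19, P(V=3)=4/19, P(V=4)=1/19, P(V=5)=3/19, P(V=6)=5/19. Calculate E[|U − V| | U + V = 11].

1

P(U + V = 11) = 4/57.
Summing |U−V|·P(x,y) over outcomes with U + V = 11 gives 4/57.
E[|U − V| | U + V = 11] = (4/57) / (4/57) = 1.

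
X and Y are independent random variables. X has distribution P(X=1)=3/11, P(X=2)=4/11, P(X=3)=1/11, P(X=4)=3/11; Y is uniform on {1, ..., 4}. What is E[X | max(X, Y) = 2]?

19/11

P(max(X, Y) = 2) = 1/4.
Summing X·P(x,y) over outcomes with max(X, Y) = 2 gives 19/44.
E[X | max(X, Y) = 2] = (19/44) / (1/4) = 19/11.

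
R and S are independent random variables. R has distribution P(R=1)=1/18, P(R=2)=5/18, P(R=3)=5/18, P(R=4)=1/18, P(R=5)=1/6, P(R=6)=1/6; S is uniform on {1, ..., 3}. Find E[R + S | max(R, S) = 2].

38/11

P(max(R, S) = 2) = 11/54.
Summing (R+S)·P(x,y) over outcomes with max(R, S) = 2 gives 19/27.
E[R + S | max(R, S) = 2] = (19/27) / (11/54) = 38/11.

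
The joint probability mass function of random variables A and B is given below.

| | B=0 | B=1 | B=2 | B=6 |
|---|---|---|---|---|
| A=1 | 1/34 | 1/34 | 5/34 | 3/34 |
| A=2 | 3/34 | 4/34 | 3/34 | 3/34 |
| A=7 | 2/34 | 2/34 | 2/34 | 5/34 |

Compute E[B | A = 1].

29/10

P(A = 1) = 5/17.
Σ B·P over the event = 0·(1/34) + 1·(1/34) + 2·(5/34) + 6·(3/34) = 29/34.
E[B | A = 1] = (29/34) / (5/17) = 29/10.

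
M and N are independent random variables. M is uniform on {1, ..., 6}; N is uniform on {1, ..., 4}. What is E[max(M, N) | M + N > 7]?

Outcomes with M + N > 7: (4,4), (5,3), (5,4), (6,2), (6,3), (6,4), each with probability 1/24.
E[max(M, N) | M + N > 7] = (4 + 5 + 5 + 6 + 6 + 6) / 6 = 16/3.

16/3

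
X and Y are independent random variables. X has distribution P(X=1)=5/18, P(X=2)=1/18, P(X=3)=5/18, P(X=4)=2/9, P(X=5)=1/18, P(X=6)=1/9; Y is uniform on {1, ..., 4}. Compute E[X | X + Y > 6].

P(X + Y > 6) = 1/3.
Summing X·P(x,y) over outcomes with X + Y > 6 gives 55/36.
E[X | X + Y > 6] = (55/36) / (1/3) = 55/12.

55/12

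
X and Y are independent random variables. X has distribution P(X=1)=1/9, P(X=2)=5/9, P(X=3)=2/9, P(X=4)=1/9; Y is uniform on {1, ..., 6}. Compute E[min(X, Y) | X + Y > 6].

P(X + Y > 6) = 7/18.
Summing min(X,Y)·P(x,y) over outcomes with X + Y > 6 gives 1.
E[min(X, Y) | X + Y > 6] = (1) / (7/18) = 18/7.

18/7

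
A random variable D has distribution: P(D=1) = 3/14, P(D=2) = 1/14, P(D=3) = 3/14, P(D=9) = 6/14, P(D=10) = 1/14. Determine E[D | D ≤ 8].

P(D ≤ 8) = 1/2.
Σ over the event: 1·3/14 + 2·1/14 + 3·3/14 = 1.
E[D | D ≤ 8] = (1) / (1/2) = 2.

2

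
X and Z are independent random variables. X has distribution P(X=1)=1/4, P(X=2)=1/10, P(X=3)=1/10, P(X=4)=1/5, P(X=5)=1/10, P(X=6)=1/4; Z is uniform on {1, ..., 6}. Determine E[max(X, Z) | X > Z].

254/51

P(X > Z) = 17/40.
Summing max(X,Z)·P(x,y) over outcomes with X > Z gives 127/60.
E[max(X, Z) | X > Z] = (127/60) / (17/40) = 254/51.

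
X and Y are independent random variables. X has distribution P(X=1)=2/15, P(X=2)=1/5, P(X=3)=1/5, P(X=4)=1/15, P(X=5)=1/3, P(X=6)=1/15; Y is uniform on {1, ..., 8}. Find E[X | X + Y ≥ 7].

161/41

P(X + Y ≥ 7) = 41/60.
Summing X·P(x,y) over outcomes with X + Y ≥ 7 gives 161/60.
E[X | X + Y ≥ 7] = (161/60) / (41/60) = 161/41.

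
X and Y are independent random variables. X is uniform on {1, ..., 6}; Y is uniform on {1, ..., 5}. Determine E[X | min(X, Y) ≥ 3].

9/2

P(min(X, Y) ≥ 3) = 2/5.
Summing X·P(x,y) over outcomes with min(X, Y) ≥ 3 gives 9/5.
E[X | min(X, Y) ≥ 3] = (9/5) / (2/5) = 9/2.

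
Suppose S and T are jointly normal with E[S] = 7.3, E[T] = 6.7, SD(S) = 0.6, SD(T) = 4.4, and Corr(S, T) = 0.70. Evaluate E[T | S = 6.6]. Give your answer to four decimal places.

For a bivariate normal, E[T | S=x] = μ_T + ρ·(σ_T/σ_S)·(x − μ_S).
E[T | S=6.6] = 6.7 + (0.70)·(4.4/0.6)·(6.6 − (7.3)) = 6.7 + (5.1333)·(-0.7) = 3.1067.

3.1067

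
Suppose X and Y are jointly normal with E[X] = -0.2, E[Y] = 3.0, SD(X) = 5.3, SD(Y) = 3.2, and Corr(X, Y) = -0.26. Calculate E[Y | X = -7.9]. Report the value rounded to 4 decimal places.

4.2088

For a bivariate normal, E[Y | X=x] = μ_Y + ρ·(σ_Y/σ_X)·(x − μ_X).
E[Y | X=-7.9] = 3.0 + (-0.26)·(3.2/5.3)·(-7.9 − (-0.2)) = 3.0 + (-0.156981)·(-7.7) = 4.2088.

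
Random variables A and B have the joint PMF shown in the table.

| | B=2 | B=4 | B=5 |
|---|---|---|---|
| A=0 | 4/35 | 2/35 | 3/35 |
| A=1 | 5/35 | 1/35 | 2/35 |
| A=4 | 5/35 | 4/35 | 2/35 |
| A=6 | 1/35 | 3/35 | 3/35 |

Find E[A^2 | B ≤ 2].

121/15

P(B ≤ 2) = 3/7.
Σ A^2·P over the event = 0·(4/35) + 1·(5/35) + 16·(5/35) + 36·(1/35) = 121/35.
E[A^2 | B ≤ 2] = (121/35) / (3/7) = 121/15.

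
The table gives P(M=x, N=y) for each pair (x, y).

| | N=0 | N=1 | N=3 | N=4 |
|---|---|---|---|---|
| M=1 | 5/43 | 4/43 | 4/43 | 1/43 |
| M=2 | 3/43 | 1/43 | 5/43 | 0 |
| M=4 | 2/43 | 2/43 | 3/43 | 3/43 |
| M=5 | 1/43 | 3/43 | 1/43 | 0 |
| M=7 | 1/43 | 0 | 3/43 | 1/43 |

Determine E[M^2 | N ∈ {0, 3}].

367/28

P(N ∈ {0, 3}) = 28/43.
Summing M^2·P(M=x,N=y) over the conditioning event gives 367/43.
E[M^2 | N ∈ {0, 3}] = (367/43) / (28/43) = 367/28.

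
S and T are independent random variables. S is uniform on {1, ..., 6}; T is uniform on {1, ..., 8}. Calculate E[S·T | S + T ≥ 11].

P(S + T ≥ 11) = 5/24.
Summing ST·P(x,y) over outcomes with S + T ≥ 11 gives 115/16.
E[S·T | S + T ≥ 11] = (115/16) / (5/24) = 69/2.

69/2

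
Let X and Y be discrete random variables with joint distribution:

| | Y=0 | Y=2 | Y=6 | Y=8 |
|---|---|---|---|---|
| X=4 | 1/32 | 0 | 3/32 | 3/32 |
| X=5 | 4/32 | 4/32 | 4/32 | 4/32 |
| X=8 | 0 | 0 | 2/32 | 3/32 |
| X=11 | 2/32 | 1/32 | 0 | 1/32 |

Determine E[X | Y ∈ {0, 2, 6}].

P(Y ∈ {0, 2, 6}) = 21/32.
Σ X·P over the event = 4·(1/32) + 4·(3/32) + 5·(4/32) + 5·(4/32) + 5·(4/32) + 8·(2/32) + 11·(2/32) + 11·(1/32) = 125/32.
E[X | Y ∈ {0, 2, 6}] = (125/32) / (21/32) = 125/21.

125/21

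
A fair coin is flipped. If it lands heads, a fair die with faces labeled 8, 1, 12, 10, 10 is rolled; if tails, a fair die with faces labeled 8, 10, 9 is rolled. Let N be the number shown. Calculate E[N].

43/5

E[N | heads] = (8+1+12+10+10)/5 = 41/5.
E[N | tails] = (8+10+9)/3 = 9.
By the law of total expectation,
E[N] = (1/2)·(41/5) + (1/2)·(9) = 43/5.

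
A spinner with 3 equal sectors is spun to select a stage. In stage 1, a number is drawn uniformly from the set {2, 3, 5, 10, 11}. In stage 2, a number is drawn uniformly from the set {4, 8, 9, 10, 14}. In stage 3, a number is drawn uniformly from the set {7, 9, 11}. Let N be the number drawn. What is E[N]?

E[N | stage 1] = (2+3+5+10+11)/5 = 31/5.
E[N | stage 2] = (4+8+9+10+14)/5 = 9.
E[N | stage 3] = (7+9+11)/3 = 9.
E[N] = (1/3)·(31/5) + (1/3)·(9) + (1/3)·(9) = 121/15.

121/15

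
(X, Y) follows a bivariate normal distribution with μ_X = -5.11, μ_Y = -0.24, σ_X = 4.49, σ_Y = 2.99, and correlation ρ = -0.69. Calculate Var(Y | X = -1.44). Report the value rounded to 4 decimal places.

4.6837

The conditional variance in a bivariate normal is σ_Y²(1 − ρ²), independent of x.
Var(Y | X=-1.44) = (2.99)²·(1 − (-0.69)²) = 8.9401·0.5239 = 4.6837.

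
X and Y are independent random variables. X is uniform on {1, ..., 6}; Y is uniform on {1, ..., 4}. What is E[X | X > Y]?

P(X > Y) = 7/12.
Summing X·P(x,y) over outcomes with X > Y gives 8/3.
E[X | X > Y] = (8/3) / (7/12) = 32/7.

32/7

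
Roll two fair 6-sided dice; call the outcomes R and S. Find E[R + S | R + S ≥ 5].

116/15

P(R + S ≥ 5) = 5/6.
Summing (R+S)·P(x,y) over outcomes with R + S ≥ 5 gives 58/9.
E[R + S | R + S ≥ 5] = (58/9) / (5/6) = 116/15.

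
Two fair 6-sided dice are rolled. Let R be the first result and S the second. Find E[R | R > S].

P(R > S) = 5/12.
Summing R·P(x,y) over outcomes with R > S gives 35/18.
E[R | R > S] = (35/18) / (5/12) = 14/3.

14/3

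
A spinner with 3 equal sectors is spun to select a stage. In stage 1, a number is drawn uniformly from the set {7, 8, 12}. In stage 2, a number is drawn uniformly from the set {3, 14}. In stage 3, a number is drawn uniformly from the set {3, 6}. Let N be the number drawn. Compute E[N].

22/3

E[N | stage 1] = (7+8+12)/3 = 9.
E[N | stage 2] = (3+14)/2 = 17/2.
E[N | stage 3] = (3+6)/2 = 9/2.
By the law of total expectation,
E[N] = (1/3)·(9) + (1/3)·(17/2) + (1/3)·(9/2) = 22/3.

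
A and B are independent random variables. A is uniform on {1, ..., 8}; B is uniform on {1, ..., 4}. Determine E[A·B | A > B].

295/22

P(A > B) = 11/16.
Summing AB·P(x,y) over outcomes with A > B gives 295/32.
E[A·B | A > B] = (295/32) / (11/16) = 295/22.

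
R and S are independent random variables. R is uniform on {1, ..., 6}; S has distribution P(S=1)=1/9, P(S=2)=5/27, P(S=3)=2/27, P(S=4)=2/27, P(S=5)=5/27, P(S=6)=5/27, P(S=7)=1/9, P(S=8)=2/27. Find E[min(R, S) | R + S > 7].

P(R + S > 7) = 5/9.
Summing min(R,S)·P(x,y) over outcomes with R + S > 7 gives 56/27.
E[min(R, S) | R + S > 7] = (56/27) / (5/9) = 56/15.

56/15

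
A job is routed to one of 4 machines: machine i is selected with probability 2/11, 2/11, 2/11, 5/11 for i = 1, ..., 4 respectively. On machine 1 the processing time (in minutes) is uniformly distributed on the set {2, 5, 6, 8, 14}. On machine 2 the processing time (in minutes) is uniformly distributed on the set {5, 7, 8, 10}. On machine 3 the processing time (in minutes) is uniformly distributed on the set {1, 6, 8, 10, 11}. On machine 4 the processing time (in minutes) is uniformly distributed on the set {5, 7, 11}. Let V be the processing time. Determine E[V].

1226/165

E[V | machine 1] = (2+5+6+8+14)/5 = 7.
E[V | machine 2] = (5+7+8+10)/4 = 15/2.
E[V | machine 3] = (1+6+8+10+11)/5 = 36/5.
E[V | machine 4] = (5+7+11)/3 = 23/3.
By the law of total expectation,
E[V] = (2/11)·(7) + (2/11)·(15/2) + (2/11)·(36/5) + (5/11)·(23/3) = 1226/165.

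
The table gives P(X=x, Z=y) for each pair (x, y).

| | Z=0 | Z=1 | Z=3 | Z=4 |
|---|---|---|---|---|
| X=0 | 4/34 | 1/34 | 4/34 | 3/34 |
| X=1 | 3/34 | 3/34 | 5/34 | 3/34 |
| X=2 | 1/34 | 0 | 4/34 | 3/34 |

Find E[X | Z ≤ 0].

5/8

P(Z ≤ 0) = 4/17.
Σ X·P over the event = 0·(4/34) + 1·(3/34) + 2·(1/34) = 5/34.
E[X | Z ≤ 0] = (5/34) / (4/17) = 5/8.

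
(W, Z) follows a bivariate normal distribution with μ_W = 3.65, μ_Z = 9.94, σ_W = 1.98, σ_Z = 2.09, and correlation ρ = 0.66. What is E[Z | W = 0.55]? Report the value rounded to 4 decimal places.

For a bivariate normal, E[Z | W=x] = μ_Z + ρ·(σ_Z/σ_W)·(x − μ_W).
E[Z | W=0.55] = 9.94 + (0.66)·(2.09/1.98)·(0.55 − (3.65)) = 9.94 + (0.69667)·(-3.1) = 7.7803.

7.7803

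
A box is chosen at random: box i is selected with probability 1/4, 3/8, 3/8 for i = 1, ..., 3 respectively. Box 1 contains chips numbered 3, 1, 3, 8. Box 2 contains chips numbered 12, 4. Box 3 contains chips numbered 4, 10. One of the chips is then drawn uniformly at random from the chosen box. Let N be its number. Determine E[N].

105/16

E[N | box 1] = (3+1+3+8)/4 = 15/4.
E[N | box 2] = (12+4)/2 = 8.
E[N | box 3] = (4+10)/2 = 7.
By the law of total expectation,
E[N] = (1/4)·(15/4) + (3/8)·(8) + (3/8)·(7) = 105/16.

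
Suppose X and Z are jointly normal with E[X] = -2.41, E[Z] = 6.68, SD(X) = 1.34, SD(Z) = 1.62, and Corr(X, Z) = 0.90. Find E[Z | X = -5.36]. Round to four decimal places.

The regression of Z on X has slope ρ·σ_Z/σ_X and passes through (μ_X, μ_Z).
E[Z | X=-5.36] = 6.68 + (0.90)·(1.62/1.34)·(-5.36 − (-2.41)) = 6.68 + (1.08806)·(-2.95) = 3.4702.

3.4702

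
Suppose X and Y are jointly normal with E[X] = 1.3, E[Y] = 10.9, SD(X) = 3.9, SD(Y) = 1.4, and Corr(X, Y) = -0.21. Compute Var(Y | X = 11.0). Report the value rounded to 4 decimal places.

1.8736

The conditional variance in a bivariate normal is σ_Y²(1 − ρ²), independent of x.
Var(Y | X=11.0) = (1.4)²·(1 − (-0.21)²) = 1.96·0.9559 = 1.8736.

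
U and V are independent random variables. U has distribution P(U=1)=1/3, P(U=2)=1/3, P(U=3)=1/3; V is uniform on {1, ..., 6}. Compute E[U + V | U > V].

4

P(U > V) = 1/6.
Summing (U+V)·P(x,y) over outcomes with U > V gives 2/3.
E[U + V | U > V] = (2/3) / (1/6) = 4.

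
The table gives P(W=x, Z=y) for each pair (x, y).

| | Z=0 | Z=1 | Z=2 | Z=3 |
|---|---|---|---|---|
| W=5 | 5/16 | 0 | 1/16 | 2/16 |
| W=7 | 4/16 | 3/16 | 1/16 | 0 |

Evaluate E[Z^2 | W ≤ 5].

11/4

P(W ≤ 5) = 1/2.
Summing Z^2·P(W=x,Z=y) over the conditioning event gives 11/8.
E[Z^2 | W ≤ 5] = (11/8) / (1/2) = 11/4.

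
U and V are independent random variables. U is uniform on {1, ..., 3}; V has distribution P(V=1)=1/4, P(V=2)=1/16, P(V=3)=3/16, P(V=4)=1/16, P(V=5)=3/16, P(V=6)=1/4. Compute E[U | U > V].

23/9

P(U > V) = 3/16.
Summing U·P(x,y) over outcomes with U > V gives 23/48.
E[U | U > V] = (23/48) / (3/16) = 23/9.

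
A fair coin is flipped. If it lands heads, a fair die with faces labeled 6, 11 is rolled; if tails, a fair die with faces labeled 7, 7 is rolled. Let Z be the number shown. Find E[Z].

31/4

E[Z | heads] = (6+11)/2 = 17/2.
E[Z | tails] = (7+7)/2 = 7.
E[Z] = (1/2)·(17/2) + (1/2)·(7) = 31/4.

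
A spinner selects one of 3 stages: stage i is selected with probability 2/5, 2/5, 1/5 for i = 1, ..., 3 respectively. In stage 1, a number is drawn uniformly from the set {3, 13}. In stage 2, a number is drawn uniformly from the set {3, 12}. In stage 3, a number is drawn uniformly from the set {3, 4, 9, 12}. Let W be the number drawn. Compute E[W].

38/5

E[W | stage 1] = (3+13)/2 = 8.
E[W | stage 2] = (3+12)/2 = 15/2.
E[W | stage 3] = (3+4+9+12)/4 = 7.
By the law of total expectation,
E[W] = (2/5)·(8) + (2/5)·(15/2) + (1/5)·(7) = 38/5.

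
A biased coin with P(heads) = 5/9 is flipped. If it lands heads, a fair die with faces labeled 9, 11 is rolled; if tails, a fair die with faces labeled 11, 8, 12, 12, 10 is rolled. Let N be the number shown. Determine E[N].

154/15

E[N | heads] = (9+11)/2 = 10.
E[N | tails] = (11+8+12+12+10)/5 = 53/5.
By the law of total expectation,
E[N] = (5/9)·(10) + (4/9)·(53/5) = 154/15.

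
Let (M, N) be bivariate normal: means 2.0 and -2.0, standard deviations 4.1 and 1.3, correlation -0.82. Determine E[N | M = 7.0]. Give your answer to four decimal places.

E[N | M=x] = μ_N + ρ(σ_N/σ_M)(x − μ_M) for jointly normal variables.
E[N | M=7.0] = -2.0 + (-0.82)·(1.3/4.1)·(7.0 − (2.0)) = -2.0 + (-0.26)·(5) = -3.3000.

-3.3000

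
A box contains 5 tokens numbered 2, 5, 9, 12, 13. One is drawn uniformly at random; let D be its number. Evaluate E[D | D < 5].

P(D < 5) = 1/5.
Σ over the event: 2·1/5 = 2/5.
E[D | D < 5] = (2/5) / (1/5) = 2.

2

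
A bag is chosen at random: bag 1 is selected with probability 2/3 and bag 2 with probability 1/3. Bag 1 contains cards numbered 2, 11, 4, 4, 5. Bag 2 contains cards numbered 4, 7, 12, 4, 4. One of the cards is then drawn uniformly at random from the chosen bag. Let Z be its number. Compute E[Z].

E[Z | bag 1] = (2+11+4+4+5)/5 = 26/5.
E[Z | bag 2] = (4+7+12+4+4)/5 = 31/5.
By the law of total expectation,
E[Z] = (2/3)·(26/5) + (1/3)·(31/5) = 83/15.

83/15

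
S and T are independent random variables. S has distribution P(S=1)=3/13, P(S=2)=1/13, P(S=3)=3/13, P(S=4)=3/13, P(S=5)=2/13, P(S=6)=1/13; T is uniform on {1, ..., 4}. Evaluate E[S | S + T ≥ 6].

P(S + T ≥ 6) = 7/13.
Summing S·P(x,y) over outcomes with S + T ≥ 6 gives 30/13.
E[S | S + T ≥ 6] = (30/13) / (7/13) = 30/7.

30/7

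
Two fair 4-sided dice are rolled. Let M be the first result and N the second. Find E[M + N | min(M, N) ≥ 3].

Outcomes with min(M, N) ≥ 3: (3,3), (3,4), (4,3), (4,4), each with probability 1/16.
E[M + N | min(M, N) ≥ 3] = (6 + 7 + 7 + 8) / 4 = 7.

7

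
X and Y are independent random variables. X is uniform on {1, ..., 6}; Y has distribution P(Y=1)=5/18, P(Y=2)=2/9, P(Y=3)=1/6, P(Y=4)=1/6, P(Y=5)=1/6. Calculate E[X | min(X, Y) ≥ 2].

4

P(min(X, Y) ≥ 2) = 65/108.
Summing X·P(x,y) over outcomes with min(X, Y) ≥ 2 gives 65/27.
E[X | min(X, Y) ≥ 2] = (65/27) / (65/108) = 4.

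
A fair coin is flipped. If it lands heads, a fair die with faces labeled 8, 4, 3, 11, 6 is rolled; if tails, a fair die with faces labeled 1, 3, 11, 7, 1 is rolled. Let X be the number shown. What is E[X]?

E[X | heads] = (8+4+3+11+6)/5 = 32/5.
E[X | tails] = (1+3+11+7+1)/5 = 23/5.
E[X] = (1/2)·(32/5) + (1/2)·(23/5) = 11/2.

11/2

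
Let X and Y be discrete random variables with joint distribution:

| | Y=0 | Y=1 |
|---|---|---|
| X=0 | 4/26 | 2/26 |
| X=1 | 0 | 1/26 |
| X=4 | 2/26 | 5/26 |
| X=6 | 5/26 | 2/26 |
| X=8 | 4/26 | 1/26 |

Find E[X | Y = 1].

41/11

P(Y = 1) = 11/26.
Σ X·P over the event = 0·(2/26) + 1·(1/26) + 4·(5/26) + 6·(2/26) + 8·(1/26) = 41/26.
E[X | Y = 1] = (41/26) / (11/26) = 41/11.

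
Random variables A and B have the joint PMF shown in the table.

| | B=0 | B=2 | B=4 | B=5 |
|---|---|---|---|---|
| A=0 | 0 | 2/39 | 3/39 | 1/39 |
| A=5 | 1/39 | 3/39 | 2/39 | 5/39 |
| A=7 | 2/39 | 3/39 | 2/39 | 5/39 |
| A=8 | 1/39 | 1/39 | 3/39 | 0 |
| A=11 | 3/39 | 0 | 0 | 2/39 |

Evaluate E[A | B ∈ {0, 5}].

71/10

P(B ∈ {0, 5}) = 20/39.
Σ A·P over the event = 0·(1/39) + 5·(1/39) + 5·(5/39) + 7·(2/39) + 7·(5/39) + 8·(1/39) + 11·(3/39) + 11·(2/39) = 142/39.
E[A | B ∈ {0, 5}] = (142/39) / (20/39) = 71/10.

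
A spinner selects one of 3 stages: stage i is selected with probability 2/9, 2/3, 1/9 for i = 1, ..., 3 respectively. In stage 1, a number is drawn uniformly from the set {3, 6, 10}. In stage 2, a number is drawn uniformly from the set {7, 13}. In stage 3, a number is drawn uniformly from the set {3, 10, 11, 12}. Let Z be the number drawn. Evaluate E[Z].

E[Z | stage 1] = (3+6+10)/3 = 19/3.
E[Z | stage 2] = (7+13)/2 = 10.
E[Z | stage 3] = (3+10+11+12)/4 = 9.
By the law of total expectation,
E[Z] = (2/9)·(19/3) + (2/3)·(10) + (1/9)·(9) = 245/27.

245/27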